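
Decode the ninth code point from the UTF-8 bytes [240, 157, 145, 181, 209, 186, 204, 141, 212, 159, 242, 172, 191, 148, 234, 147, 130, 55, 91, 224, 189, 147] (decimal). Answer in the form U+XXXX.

U+0F53

Offset 0: leading byte 0xF0 = 11110000 → 4-byte char #1 = F0 9D 91 B5.
Offset 4: leading byte 0xD1 = 11010001 → 2-byte char #2 = D1 BA.
Offset 6: leading byte 0xCC = 11001100 → 2-byte char #3 = CC 8D.
Offset 8: leading byte 0xD4 = 11010100 → 2-byte char #4 = D4 9F.
Offset 10: leading byte 0xF2 = 11110010 → 4-byte char #5 = F2 AC BF 94.
Offset 14: leading byte 0xEA = 11101010 → 3-byte char #6 = EA 93 82.
Offset 17: leading byte 0x37 = 00110111 → 1-byte char #7 = 37.
Offset 18: leading byte 0x5B = 01011011 → 1-byte char #8 = 5B.
Offset 19: leading byte 0xE0 = 11100000 → 3-byte char #9 = E0 BD 93.
Leading byte 0xE0 = 11100000 matches 1110xxxx → 3-byte sequence.
Byte 1: 0xE0 = 11100000, payload 0000 (4 bits).
Byte 2: 0xBD = 10111101 (10xxxxxx ✓), payload 111101.
Byte 3: 0x93 = 10010011 (10xxxxxx ✓), payload 010011.
Concatenate: 0000111101010011 = 0xF53 (16 bits → U+0F53).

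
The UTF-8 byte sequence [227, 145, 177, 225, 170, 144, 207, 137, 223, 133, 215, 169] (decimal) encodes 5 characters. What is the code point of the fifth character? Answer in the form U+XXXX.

U+05E9

Offset 0: leading byte 0xE3 = 11100011 → 3-byte char #1 = E3 91 B1.
Offset 3: leading byte 0xE1 = 11100001 → 3-byte char #2 = E1 AA 90.
Offset 6: leading byte 0xCF = 11001111 → 2-byte char #3 = CF 89.
Offset 8: leading byte 0xDF = 11011111 → 2-byte char #4 = DF 85.
Offset 10: leading byte 0xD7 = 11010111 → 2-byte char #5 = D7 A9.
Leading byte 0xD7 = 11010111 matches 110xxxxx → 2-byte sequence.
Byte 1: 0xD7 = 11010111, payload 10111 (5 bits).
Byte 2: 0xA9 = 10101001 (10xxxxxx ✓), payload 101001.
Concatenate: 10111101001 = 0x5E9 (11 bits → U+05E9).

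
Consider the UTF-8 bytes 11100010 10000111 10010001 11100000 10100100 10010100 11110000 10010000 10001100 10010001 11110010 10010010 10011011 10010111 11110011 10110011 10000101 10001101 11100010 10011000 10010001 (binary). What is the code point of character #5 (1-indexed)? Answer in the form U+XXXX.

Offset 0: leading byte 0xE2 = 11100010 → 3-byte char #1 = E2 87 91.
Offset 3: leading byte 0xE0 = 11100000 → 3-byte char #2 = E0 A4 94.
Offset 6: leading byte 0xF0 = 11110000 → 4-byte char #3 = F0 90 8C 91.
Offset 10: leading byte 0xF2 = 11110010 → 4-byte char #4 = F2 92 9B 97.
Offset 14: leading byte 0xF3 = 11110011 → 4-byte char #5 = F3 B3 85 8D.
Leading byte 0xF3 = 11110011 matches 11110xxx → 4-byte sequence.
Byte 1: 0xF3 = 11110011, payload 011 (3 bits).
Byte 2: 0xB3 = 10110011 (10xxxxxx ✓), payload 110011.
Byte 3: 0x85 = 10000101 (10xxxxxx ✓), payload 000101.
Byte 4: 0x8D = 10001101 (10xxxxxx ✓), payload 001101.
Concatenate: 011110011000101001101 = 0xF314D (21 bits → U+F314D).

U+F314D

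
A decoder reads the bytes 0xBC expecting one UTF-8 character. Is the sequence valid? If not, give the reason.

invalid (continuation byte with no leading byte)

Byte 0xBC = 10111100 has the form 10xxxxxx — a continuation byte — but there is no preceding leading byte.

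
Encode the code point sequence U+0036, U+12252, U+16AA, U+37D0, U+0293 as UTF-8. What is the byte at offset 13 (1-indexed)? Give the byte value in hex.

1-indexed offset 13 is 0-indexed offset 12.
U+0036 → 1-byte form 36 at offsets 0–0.
U+12252 → 4-byte form F0 92 89 92 at offsets 1–4.
U+16AA → 3-byte form E1 9A AA at offsets 5–7.
U+37D0 → 3-byte form E3 9F 90 at offsets 8–10.
U+0293 → 2-byte form CA 93 at offsets 11–12.
Offset 12 falls in char 5's range; it's byte 2 of CA 93 = 0x93.

0x93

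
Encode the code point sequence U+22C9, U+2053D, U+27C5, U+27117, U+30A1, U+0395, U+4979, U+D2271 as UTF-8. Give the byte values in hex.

E2 8B 89 F0 A0 94 BD E2 9F 85 F0 A7 84 97 E3 82 A1 CE 95 E4 A5 B9 F3 92 89 B1

U+22C9: 3-byte form → E2 8B 89.
U+2053D: 4-byte form → F0 A0 94 BD.
U+27C5: 3-byte form → E2 9F 85.
U+27117: 4-byte form → F0 A7 84 97.
U+30A1: 3-byte form → E3 82 A1.
U+0395: 2-byte form → CE 95.
U+4979: 3-byte form → E4 A5 B9.
U+D2271: 4-byte form → F3 92 89 B1.
Concatenated (26 bytes): E2 8B 89 F0 A0 94 BD E2 9F 85 F0 A7 84 97 E3 82 A1 CE 95 E4 A5 B9 F3 92 89 B1.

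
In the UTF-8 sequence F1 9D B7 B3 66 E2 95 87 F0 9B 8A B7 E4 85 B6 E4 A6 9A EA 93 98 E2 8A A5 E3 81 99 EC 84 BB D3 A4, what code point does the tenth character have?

Offset 0: leading byte 0xF1 = 11110001 → 4-byte char #1 = F1 9D B7 B3.
Offset 4: leading byte 0x66 = 01100110 → 1-byte char #2 = 66.
Offset 5: leading byte 0xE2 = 11100010 → 3-byte char #3 = E2 95 87.
Offset 8: leading byte 0xF0 = 11110000 → 4-byte char #4 = F0 9B 8A B7.
Offset 12: leading byte 0xE4 = 11100100 → 3-byte char #5 = E4 85 B6.
Offset 15: leading byte 0xE4 = 11100100 → 3-byte char #6 = E4 A6 9A.
Offset 18: leading byte 0xEA = 11101010 → 3-byte char #7 = EA 93 98.
Offset 21: leading byte 0xE2 = 11100010 → 3-byte char #8 = E2 8A A5.
Offset 24: leading byte 0xE3 = 11100011 → 3-byte char #9 = E3 81 99.
Offset 27: leading byte 0xEC = 11101100 → 3-byte char #10 = EC 84 BB.
Leading byte 0xEC = 11101100 matches 1110xxxx → 3-byte sequence.
Byte 1: 0xEC = 11101100, payload 1100 (4 bits).
Byte 2: 0x84 = 10000100 (10xxxxxx ✓), payload 000100.
Byte 3: 0xBB = 10111011 (10xxxxxx ✓), payload 111011.
Concatenate: 1100000100111011 = 0xC13B (16 bits → U+C13B).

U+C13B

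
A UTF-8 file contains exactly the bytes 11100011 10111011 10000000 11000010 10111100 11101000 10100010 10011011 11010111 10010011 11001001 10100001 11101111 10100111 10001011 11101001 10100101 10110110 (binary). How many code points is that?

7

Byte at offset 0: 0xE3 = 11100011 → 3-byte char (#1). Advance 3.
Byte at offset 3: 0xC2 = 11000010 → 2-byte char (#2). Advance 2.
Byte at offset 5: 0xE8 = 11101000 → 3-byte char (#3). Advance 3.
Byte at offset 8: 0xD7 = 11010111 → 2-byte char (#4). Advance 2.
Byte at offset 10: 0xC9 = 11001001 → 2-byte char (#5). Advance 2.
Byte at offset 12: 0xEF = 11101111 → 3-byte char (#6). Advance 3.
Byte at offset 15: 0xE9 = 11101001 → 3-byte char (#7). Advance 3.
Reached end at offset 18 after 7 code points.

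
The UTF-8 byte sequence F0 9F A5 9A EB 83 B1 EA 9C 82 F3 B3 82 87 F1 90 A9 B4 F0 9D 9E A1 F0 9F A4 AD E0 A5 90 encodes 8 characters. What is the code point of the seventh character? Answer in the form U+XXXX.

U+1F92D

Offset 0: leading byte 0xF0 = 11110000 → 4-byte char #1 = F0 9F A5 9A.
Offset 4: leading byte 0xEB = 11101011 → 3-byte char #2 = EB 83 B1.
Offset 7: leading byte 0xEA = 11101010 → 3-byte char #3 = EA 9C 82.
Offset 10: leading byte 0xF3 = 11110011 → 4-byte char #4 = F3 B3 82 87.
Offset 14: leading byte 0xF1 = 11110001 → 4-byte char #5 = F1 90 A9 B4.
Offset 18: leading byte 0xF0 = 11110000 → 4-byte char #6 = F0 9D 9E A1.
Offset 22: leading byte 0xF0 = 11110000 → 4-byte char #7 = F0 9F A4 AD.
Leading byte 0xF0 = 11110000 matches 11110xxx → 4-byte sequence.
Byte 1: 0xF0 = 11110000, payload 000 (3 bits).
Byte 2: 0x9F = 10011111 (10xxxxxx ✓), payload 011111.
Byte 3: 0xA4 = 10100100 (10xxxxxx ✓), payload 100100.
Byte 4: 0xAD = 10101101 (10xxxxxx ✓), payload 101101.
Concatenate: 000011111100100101101 = 0x1F92D (21 bits → U+1F92D).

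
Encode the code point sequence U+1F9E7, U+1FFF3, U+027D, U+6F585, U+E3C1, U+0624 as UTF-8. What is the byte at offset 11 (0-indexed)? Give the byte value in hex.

U+1F9E7 → 4-byte form F0 9F A7 A7 at offsets 0–3.
U+1FFF3 → 4-byte form F0 9F BF B3 at offsets 4–7.
U+027D → 2-byte form C9 BD at offsets 8–9.
U+6F585 → 4-byte form F1 AF 96 85 at offsets 10–13.
Offset 11 falls in char 4's range; it's byte 2 of F1 AF 96 85 = 0xAF.

0xAF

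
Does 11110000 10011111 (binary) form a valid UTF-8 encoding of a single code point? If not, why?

Leading byte 0xF0 = 11110000 → 4-byte form, but only 2 bytes are present.

invalid (sequence truncated)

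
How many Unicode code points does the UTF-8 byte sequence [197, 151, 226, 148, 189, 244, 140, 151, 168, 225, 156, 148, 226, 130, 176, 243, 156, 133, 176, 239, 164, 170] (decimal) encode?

7

Byte at offset 0: 0xC5 = 11000101 → 2-byte char (#1). Advance 2.
Byte at offset 2: 0xE2 = 11100010 → 3-byte char (#2). Advance 3.
Byte at offset 5: 0xF4 = 11110100 → 4-byte char (#3). Advance 4.
Byte at offset 9: 0xE1 = 11100001 → 3-byte char (#4). Advance 3.
Byte at offset 12: 0xE2 = 11100010 → 3-byte char (#5). Advance 3.
Byte at offset 15: 0xF3 = 11110011 → 4-byte char (#6). Advance 4.
Byte at offset 19: 0xEF = 11101111 → 3-byte char (#7). Advance 3.
Reached end at offset 22 after 7 code points.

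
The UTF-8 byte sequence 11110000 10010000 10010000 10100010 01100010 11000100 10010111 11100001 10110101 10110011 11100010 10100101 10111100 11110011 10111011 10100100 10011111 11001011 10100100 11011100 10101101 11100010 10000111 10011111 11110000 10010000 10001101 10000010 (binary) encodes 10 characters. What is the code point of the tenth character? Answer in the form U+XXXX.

U+10342

Offset 0: leading byte 0xF0 = 11110000 → 4-byte char #1 = F0 90 90 A2.
Offset 4: leading byte 0x62 = 01100010 → 1-byte char #2 = 62.
Offset 5: leading byte 0xC4 = 11000100 → 2-byte char #3 = C4 97.
Offset 7: leading byte 0xE1 = 11100001 → 3-byte char #4 = E1 B5 B3.
Offset 10: leading byte 0xE2 = 11100010 → 3-byte char #5 = E2 A5 BC.
Offset 13: leading byte 0xF3 = 11110011 → 4-byte char #6 = F3 BB A4 9F.
Offset 17: leading byte 0xCB = 11001011 → 2-byte char #7 = CB A4.
Offset 19: leading byte 0xDC = 11011100 → 2-byte char #8 = DC AD.
Offset 21: leading byte 0xE2 = 11100010 → 3-byte char #9 = E2 87 9F.
Offset 24: leading byte 0xF0 = 11110000 → 4-byte char #10 = F0 90 8D 82.
Leading byte 0xF0 = 11110000 matches 11110xxx → 4-byte sequence.
Byte 1: 0xF0 = 11110000, payload 000 (3 bits).
Byte 2: 0x90 = 10010000 (10xxxxxx ✓), payload 010000.
Byte 3: 0x8D = 10001101 (10xxxxxx ✓), payload 001101.
Byte 4: 0x82 = 10000010 (10xxxxxx ✓), payload 000010.
Concatenate: 000010000001101000010 = 0x10342 (21 bits → U+10342).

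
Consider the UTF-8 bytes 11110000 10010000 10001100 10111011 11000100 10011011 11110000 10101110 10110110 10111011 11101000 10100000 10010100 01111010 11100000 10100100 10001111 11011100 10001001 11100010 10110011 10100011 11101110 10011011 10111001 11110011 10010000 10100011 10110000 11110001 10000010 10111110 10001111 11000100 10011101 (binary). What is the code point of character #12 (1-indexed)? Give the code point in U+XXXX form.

Offset 0: leading byte 0xF0 = 11110000 → 4-byte char #1 = F0 90 8C BB.
Offset 4: leading byte 0xC4 = 11000100 → 2-byte char #2 = C4 9B.
Offset 6: leading byte 0xF0 = 11110000 → 4-byte char #3 = F0 AE B6 BB.
Offset 10: leading byte 0xE8 = 11101000 → 3-byte char #4 = E8 A0 94.
Offset 13: leading byte 0x7A = 01111010 → 1-byte char #5 = 7A.
Offset 14: leading byte 0xE0 = 11100000 → 3-byte char #6 = E0 A4 8F.
Offset 17: leading byte 0xDC = 11011100 → 2-byte char #7 = DC 89.
Offset 19: leading byte 0xE2 = 11100010 → 3-byte char #8 = E2 B3 A3.
Offset 22: leading byte 0xEE = 11101110 → 3-byte char #9 = EE 9B B9.
Offset 25: leading byte 0xF3 = 11110011 → 4-byte char #10 = F3 90 A3 B0.
Offset 29: leading byte 0xF1 = 11110001 → 4-byte char #11 = F1 82 BE 8F.
Offset 33: leading byte 0xC4 = 11000100 → 2-byte char #12 = C4 9D.
Leading byte 0xC4 = 11000100 matches 110xxxxx → 2-byte sequence.
Byte 1: 0xC4 = 11000100, payload 00100 (5 bits).
Byte 2: 0x9D = 10011101 (10xxxxxx ✓), payload 011101.
Concatenate: 00100011101 = 0x11D (11 bits → U+011D).

U+011D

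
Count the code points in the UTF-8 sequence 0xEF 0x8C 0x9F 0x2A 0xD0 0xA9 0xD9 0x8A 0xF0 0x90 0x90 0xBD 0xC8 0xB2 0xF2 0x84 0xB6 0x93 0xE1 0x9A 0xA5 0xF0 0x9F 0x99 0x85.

9

Byte at offset 0: 0xEF = 11101111 → 3-byte char (#1). Advance 3.
Byte at offset 3: 0x2A = 00101010 → 1-byte char (#2). Advance 1.
Byte at offset 4: 0xD0 = 11010000 → 2-byte char (#3). Advance 2.
Byte at offset 6: 0xD9 = 11011001 → 2-byte char (#4). Advance 2.
Byte at offset 8: 0xF0 = 11110000 → 4-byte char (#5). Advance 4.
Byte at offset 12: 0xC8 = 11001000 → 2-byte char (#6). Advance 2.
Byte at offset 14: 0xF2 = 11110010 → 4-byte char (#7). Advance 4.
Byte at offset 18: 0xE1 = 11100001 → 3-byte char (#8). Advance 3.
Byte at offset 21: 0xF0 = 11110000 → 4-byte char (#9). Advance 4.
Reached end at offset 25 after 9 code points.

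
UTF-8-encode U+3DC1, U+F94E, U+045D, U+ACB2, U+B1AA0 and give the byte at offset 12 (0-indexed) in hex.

U+3DC1 → 3-byte form E3 B7 81 at offsets 0–2.
U+F94E → 3-byte form EF A5 8E at offsets 3–5.
U+045D → 2-byte form D1 9D at offsets 6–7.
U+ACB2 → 3-byte form EA B2 B2 at offsets 8–10.
U+B1AA0 → 4-byte form F2 B1 AA A0 at offsets 11–14.
Offset 12 falls in char 5's range; it's byte 2 of F2 B1 AA A0 = 0xB1.

0xB1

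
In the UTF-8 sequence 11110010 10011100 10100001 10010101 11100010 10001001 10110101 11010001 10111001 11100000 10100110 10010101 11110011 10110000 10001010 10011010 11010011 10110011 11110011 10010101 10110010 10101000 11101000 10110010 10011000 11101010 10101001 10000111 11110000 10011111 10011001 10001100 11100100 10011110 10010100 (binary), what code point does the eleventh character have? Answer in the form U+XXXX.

U+4794

Offset 0: leading byte 0xF2 = 11110010 → 4-byte char #1 = F2 9C A1 95.
Offset 4: leading byte 0xE2 = 11100010 → 3-byte char #2 = E2 89 B5.
Offset 7: leading byte 0xD1 = 11010001 → 2-byte char #3 = D1 B9.
Offset 9: leading byte 0xE0 = 11100000 → 3-byte char #4 = E0 A6 95.
Offset 12: leading byte 0xF3 = 11110011 → 4-byte char #5 = F3 B0 8A 9A.
Offset 16: leading byte 0xD3 = 11010011 → 2-byte char #6 = D3 B3.
Offset 18: leading byte 0xF3 = 11110011 → 4-byte char #7 = F3 95 B2 A8.
Offset 22: leading byte 0xE8 = 11101000 → 3-byte char #8 = E8 B2 98.
Offset 25: leading byte 0xEA = 11101010 → 3-byte char #9 = EA A9 87.
Offset 28: leading byte 0xF0 = 11110000 → 4-byte char #10 = F0 9F 99 8C.
Offset 32: leading byte 0xE4 = 11100100 → 3-byte char #11 = E4 9E 94.
Leading byte 0xE4 = 11100100 matches 1110xxxx → 3-byte sequence.
Byte 1: 0xE4 = 11100100, payload 0100 (4 bits).
Byte 2: 0x9E = 10011110 (10xxxxxx ✓), payload 011110.
Byte 3: 0x94 = 10010100 (10xxxxxx ✓), payload 010100.
Concatenate: 0100011110010100 = 0x4794 (16 bits → U+4794).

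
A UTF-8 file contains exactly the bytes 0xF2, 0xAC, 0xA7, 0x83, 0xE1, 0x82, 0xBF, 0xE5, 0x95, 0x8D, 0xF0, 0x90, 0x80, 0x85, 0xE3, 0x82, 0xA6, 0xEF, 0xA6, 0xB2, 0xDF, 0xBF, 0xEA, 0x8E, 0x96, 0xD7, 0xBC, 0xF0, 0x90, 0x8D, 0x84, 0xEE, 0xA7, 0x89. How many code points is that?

Byte at offset 0: 0xF2 = 11110010 → 4-byte char (#1). Advance 4.
Byte at offset 4: 0xE1 = 11100001 → 3-byte char (#2). Advance 3.
Byte at offset 7: 0xE5 = 11100101 → 3-byte char (#3). Advance 3.
Byte at offset 10: 0xF0 = 11110000 → 4-byte char (#4). Advance 4.
Byte at offset 14: 0xE3 = 11100011 → 3-byte char (#5). Advance 3.
Byte at offset 17: 0xEF = 11101111 → 3-byte char (#6). Advance 3.
Byte at offset 20: 0xDF = 11011111 → 2-byte char (#7). Advance 2.
Byte at offset 22: 0xEA = 11101010 → 3-byte char (#8). Advance 3.
Byte at offset 25: 0xD7 = 11010111 → 2-byte char (#9). Advance 2.
Byte at offset 27: 0xF0 = 11110000 → 4-byte char (#10). Advance 4.
Byte at offset 31: 0xEE = 11101110 → 3-byte char (#11). Advance 3.
Reached end at offset 34 after 11 code points.

11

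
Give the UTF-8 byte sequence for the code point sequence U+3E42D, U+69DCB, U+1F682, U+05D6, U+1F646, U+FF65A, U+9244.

U+3E42D: 4-byte form → F0 BE 90 AD.
U+69DCB: 4-byte form → F1 A9 B7 8B.
U+1F682: 4-byte form → F0 9F 9A 82.
U+05D6: 2-byte form → D7 96.
U+1F646: 4-byte form → F0 9F 99 86.
U+FF65A: 4-byte form → F3 BF 99 9A.
U+9244: 3-byte form → E9 89 84.
Concatenated (25 bytes): F0 BE 90 AD F1 A9 B7 8B F0 9F 9A 82 D7 96 F0 9F 99 86 F3 BF 99 9A E9 89 84.

F0 BE 90 AD F1 A9 B7 8B F0 9F 9A 82 D7 96 F0 9F 99 86 F3 BF 99 9A E9 89 84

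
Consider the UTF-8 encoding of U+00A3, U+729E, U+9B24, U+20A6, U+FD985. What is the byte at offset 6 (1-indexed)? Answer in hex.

0xE9

1-indexed offset 6 is 0-indexed offset 5.
U+00A3 → 2-byte form C2 A3 at offsets 0–1.
U+729E → 3-byte form E7 8A 9E at offsets 2–4.
U+9B24 → 3-byte form E9 AC A4 at offsets 5–7.
Offset 5 falls in char 3's range; it's byte 1 of E9 AC A4 = 0xE9.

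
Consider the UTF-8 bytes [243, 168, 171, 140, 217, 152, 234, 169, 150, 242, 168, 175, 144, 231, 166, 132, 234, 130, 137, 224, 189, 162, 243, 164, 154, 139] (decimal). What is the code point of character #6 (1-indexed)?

U+A089

Offset 0: leading byte 0xF3 = 11110011 → 4-byte char #1 = F3 A8 AB 8C.
Offset 4: leading byte 0xD9 = 11011001 → 2-byte char #2 = D9 98.
Offset 6: leading byte 0xEA = 11101010 → 3-byte char #3 = EA A9 96.
Offset 9: leading byte 0xF2 = 11110010 → 4-byte char #4 = F2 A8 AF 90.
Offset 13: leading byte 0xE7 = 11100111 → 3-byte char #5 = E7 A6 84.
Offset 16: leading byte 0xEA = 11101010 → 3-byte char #6 = EA 82 89.
Leading byte 0xEA = 11101010 matches 1110xxxx → 3-byte sequence.
Byte 1: 0xEA = 11101010, payload 1010 (4 bits).
Byte 2: 0x82 = 10000010 (10xxxxxx ✓), payload 000010.
Byte 3: 0x89 = 10001001 (10xxxxxx ✓), payload 001001.
Concatenate: 1010000010001001 = 0xA089 (16 bits → U+A089).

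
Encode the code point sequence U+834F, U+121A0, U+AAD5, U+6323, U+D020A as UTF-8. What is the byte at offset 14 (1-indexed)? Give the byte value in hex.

1-indexed offset 14 is 0-indexed offset 13.
U+834F → 3-byte form E8 8D 8F at offsets 0–2.
U+121A0 → 4-byte form F0 92 86 A0 at offsets 3–6.
U+AAD5 → 3-byte form EA AB 95 at offsets 7–9.
U+6323 → 3-byte form E6 8C A3 at offsets 10–12.
U+D020A → 4-byte form F3 90 88 8A at offsets 13–16.
Offset 13 falls in char 5's range; it's byte 1 of F3 90 88 8A = 0xF3.

0xF3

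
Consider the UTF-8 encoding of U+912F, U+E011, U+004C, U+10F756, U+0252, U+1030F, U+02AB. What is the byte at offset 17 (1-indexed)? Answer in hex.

0x8F

1-indexed offset 17 is 0-indexed offset 16.
U+912F → 3-byte form E9 84 AF at offsets 0–2.
U+E011 → 3-byte form EE 80 91 at offsets 3–5.
U+004C → 1-byte form 4C at offsets 6–6.
U+10F756 → 4-byte form F4 8F 9D 96 at offsets 7–10.
U+0252 → 2-byte form C9 92 at offsets 11–12.
U+1030F → 4-byte form F0 90 8C 8F at offsets 13–16.
Offset 16 falls in char 6's range; it's byte 4 of F0 90 8C 8F = 0x8F.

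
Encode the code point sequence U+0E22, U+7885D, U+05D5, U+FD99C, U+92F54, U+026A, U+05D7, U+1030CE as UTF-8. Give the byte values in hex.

U+0E22: 3-byte form → E0 B8 A2.
U+7885D: 4-byte form → F1 B8 A1 9D.
U+05D5: 2-byte form → D7 95.
U+FD99C: 4-byte form → F3 BD A6 9C.
U+92F54: 4-byte form → F2 92 BD 94.
U+026A: 2-byte form → C9 AA.
U+05D7: 2-byte form → D7 97.
U+1030CE: 4-byte form → F4 83 83 8E.
Concatenated (25 bytes): E0 B8 A2 F1 B8 A1 9D D7 95 F3 BD A6 9C F2 92 BD 94 C9 AA D7 97 F4 83 83 8E.

E0 B8 A2 F1 B8 A1 9D D7 95 F3 BD A6 9C F2 92 BD 94 C9 AA D7 97 F4 83 83 8E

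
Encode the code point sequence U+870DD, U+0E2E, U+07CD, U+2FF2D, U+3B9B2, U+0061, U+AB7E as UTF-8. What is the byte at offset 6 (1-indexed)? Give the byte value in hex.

1-indexed offset 6 is 0-indexed offset 5.
U+870DD → 4-byte form F2 87 83 9D at offsets 0–3.
U+0E2E → 3-byte form E0 B8 AE at offsets 4–6.
Offset 5 falls in char 2's range; it's byte 2 of E0 B8 AE = 0xB8.

0xB8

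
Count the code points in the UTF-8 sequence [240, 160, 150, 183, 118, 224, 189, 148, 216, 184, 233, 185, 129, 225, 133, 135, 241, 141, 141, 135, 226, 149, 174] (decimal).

Byte at offset 0: 0xF0 = 11110000 → 4-byte char (#1). Advance 4.
Byte at offset 4: 0x76 = 01110110 → 1-byte char (#2). Advance 1.
Byte at offset 5: 0xE0 = 11100000 → 3-byte char (#3). Advance 3.
Byte at offset 8: 0xD8 = 11011000 → 2-byte char (#4). Advance 2.
Byte at offset 10: 0xE9 = 11101001 → 3-byte char (#5). Advance 3.
Byte at offset 13: 0xE1 = 11100001 → 3-byte char (#6). Advance 3.
Byte at offset 16: 0xF1 = 11110001 → 4-byte char (#7). Advance 4.
Byte at offset 20: 0xE2 = 11100010 → 3-byte char (#8). Advance 3.
Reached end at offset 23 after 8 code points.

8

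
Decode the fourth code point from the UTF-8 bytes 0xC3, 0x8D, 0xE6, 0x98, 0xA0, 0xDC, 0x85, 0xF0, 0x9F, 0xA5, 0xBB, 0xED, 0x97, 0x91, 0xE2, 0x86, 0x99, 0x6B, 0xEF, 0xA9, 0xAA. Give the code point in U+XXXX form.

Offset 0: leading byte 0xC3 = 11000011 → 2-byte char #1 = C3 8D.
Offset 2: leading byte 0xE6 = 11100110 → 3-byte char #2 = E6 98 A0.
Offset 5: leading byte 0xDC = 11011100 → 2-byte char #3 = DC 85.
Offset 7: leading byte 0xF0 = 11110000 → 4-byte char #4 = F0 9F A5 BB.
Leading byte 0xF0 = 11110000 matches 11110xxx → 4-byte sequence.
Byte 1: 0xF0 = 11110000, payload 000 (3 bits).
Byte 2: 0x9F = 10011111 (10xxxxxx ✓), payload 011111.
Byte 3: 0xA5 = 10100101 (10xxxxxx ✓), payload 100101.
Byte 4: 0xBB = 10111011 (10xxxxxx ✓), payload 111011.
Concatenate: 000011111100101111011 = 0x1F97B (21 bits → U+1F97B).

U+1F97B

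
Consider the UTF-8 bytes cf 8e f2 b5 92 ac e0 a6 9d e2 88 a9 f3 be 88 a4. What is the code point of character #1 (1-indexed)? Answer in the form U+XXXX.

U+03CE

Offset 0: leading byte 0xCF = 11001111 → 2-byte char #1 = CF 8E.
Leading byte 0xCF = 11001111 matches 110xxxxx → 2-byte sequence.
Byte 1: 0xCF = 11001111, payload 01111 (5 bits).
Byte 2: 0x8E = 10001110 (10xxxxxx ✓), payload 001110.
Concatenate: 01111001110 = 0x3CE (11 bits → U+03CE).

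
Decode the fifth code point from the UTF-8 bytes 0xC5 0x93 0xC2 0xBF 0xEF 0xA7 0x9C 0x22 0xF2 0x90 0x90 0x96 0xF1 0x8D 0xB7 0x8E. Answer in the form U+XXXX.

Offset 0: leading byte 0xC5 = 11000101 → 2-byte char #1 = C5 93.
Offset 2: leading byte 0xC2 = 11000010 → 2-byte char #2 = C2 BF.
Offset 4: leading byte 0xEF = 11101111 → 3-byte char #3 = EF A7 9C.
Offset 7: leading byte 0x22 = 00100010 → 1-byte char #4 = 22.
Offset 8: leading byte 0xF2 = 11110010 → 4-byte char #5 = F2 90 90 96.
Leading byte 0xF2 = 11110010 matches 11110xxx → 4-byte sequence.
Byte 1: 0xF2 = 11110010, payload 010 (3 bits).
Byte 2: 0x90 = 10010000 (10xxxxxx ✓), payload 010000.
Byte 3: 0x90 = 10010000 (10xxxxxx ✓), payload 010000.
Byte 4: 0x96 = 10010110 (10xxxxxx ✓), payload 010110.
Concatenate: 010010000010000010110 = 0x90416 (21 bits → U+90416).

U+90416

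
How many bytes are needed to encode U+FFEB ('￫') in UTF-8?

U+FFEB = 0xFFEB. UTF-8 uses 1 byte below 0x80, 2 below 0x800, 3 below 0x10000, 4 up to 0x10FFFF. 0xFFEB is in U+0800–U+FFFF → 3 bytes.

3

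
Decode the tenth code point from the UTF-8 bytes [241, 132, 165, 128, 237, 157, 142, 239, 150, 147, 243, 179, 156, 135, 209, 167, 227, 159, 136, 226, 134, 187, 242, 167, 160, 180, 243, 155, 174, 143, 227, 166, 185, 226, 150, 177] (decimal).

Offset 0: leading byte 0xF1 = 11110001 → 4-byte char #1 = F1 84 A5 80.
Offset 4: leading byte 0xED = 11101101 → 3-byte char #2 = ED 9D 8E.
Offset 7: leading byte 0xEF = 11101111 → 3-byte char #3 = EF 96 93.
Offset 10: leading byte 0xF3 = 11110011 → 4-byte char #4 = F3 B3 9C 87.
Offset 14: leading byte 0xD1 = 11010001 → 2-byte char #5 = D1 A7.
Offset 16: leading byte 0xE3 = 11100011 → 3-byte char #6 = E3 9F 88.
Offset 19: leading byte 0xE2 = 11100010 → 3-byte char #7 = E2 86 BB.
Offset 22: leading byte 0xF2 = 11110010 → 4-byte char #8 = F2 A7 A0 B4.
Offset 26: leading byte 0xF3 = 11110011 → 4-byte char #9 = F3 9B AE 8F.
Offset 30: leading byte 0xE3 = 11100011 → 3-byte char #10 = E3 A6 B9.
Leading byte 0xE3 = 11100011 matches 1110xxxx → 3-byte sequence.
Byte 1: 0xE3 = 11100011, payload 0011 (4 bits).
Byte 2: 0xA6 = 10100110 (10xxxxxx ✓), payload 100110.
Byte 3: 0xB9 = 10111001 (10xxxxxx ✓), payload 111001.
Concatenate: 0011100110111001 = 0x39B9 (16 bits → U+39B9).

U+39B9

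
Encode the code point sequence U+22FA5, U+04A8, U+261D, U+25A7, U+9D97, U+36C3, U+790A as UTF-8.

U+22FA5: 4-byte form → F0 A2 BE A5.
U+04A8: 2-byte form → D2 A8.
U+261D: 3-byte form → E2 98 9D.
U+25A7: 3-byte form → E2 96 A7.
U+9D97: 3-byte form → E9 B6 97.
U+36C3: 3-byte form → E3 9B 83.
U+790A: 3-byte form → E7 A4 8A.
Concatenated (21 bytes): F0 A2 BE A5 D2 A8 E2 98 9D E2 96 A7 E9 B6 97 E3 9B 83 E7 A4 8A.

F0 A2 BE A5 D2 A8 E2 98 9D E2 96 A7 E9 B6 97 E3 9B 83 E7 A4 8A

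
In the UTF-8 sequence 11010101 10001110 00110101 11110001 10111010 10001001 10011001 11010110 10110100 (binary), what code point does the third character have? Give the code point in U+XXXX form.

Offset 0: leading byte 0xD5 = 11010101 → 2-byte char #1 = D5 8E.
Offset 2: leading byte 0x35 = 00110101 → 1-byte char #2 = 35.
Offset 3: leading byte 0xF1 = 11110001 → 4-byte char #3 = F1 BA 89 99.
Leading byte 0xF1 = 11110001 matches 11110xxx → 4-byte sequence.
Byte 1: 0xF1 = 11110001, payload 001 (3 bits).
Byte 2: 0xBA = 10111010 (10xxxxxx ✓), payload 111010.
Byte 3: 0x89 = 10001001 (10xxxxxx ✓), payload 001001.
Byte 4: 0x99 = 10011001 (10xxxxxx ✓), payload 011001.
Concatenate: 001111010001001011001 = 0x7A259 (21 bits → U+7A259).

U+7A259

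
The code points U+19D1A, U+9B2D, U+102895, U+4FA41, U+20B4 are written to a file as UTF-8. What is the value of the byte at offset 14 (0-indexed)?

U+19D1A → 4-byte form F0 99 B4 9A at offsets 0–3.
U+9B2D → 3-byte form E9 AC AD at offsets 4–6.
U+102895 → 4-byte form F4 82 A2 95 at offsets 7–10.
U+4FA41 → 4-byte form F1 8F A9 81 at offsets 11–14.
Offset 14 falls in char 4's range; it's byte 4 of F1 8F A9 81 = 0x81.

0x81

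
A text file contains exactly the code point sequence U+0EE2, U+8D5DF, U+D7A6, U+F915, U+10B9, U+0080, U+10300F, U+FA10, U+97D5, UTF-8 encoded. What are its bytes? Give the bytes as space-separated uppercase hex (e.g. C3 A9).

E0 BB A2 F2 8D 97 9F ED 9E A6 EF A4 95 E1 82 B9 C2 80 F4 83 80 8F EF A8 90 E9 9F 95

U+0EE2: 3-byte form → E0 BB A2.
U+8D5DF: 4-byte form → F2 8D 97 9F.
U+D7A6: 3-byte form → ED 9E A6.
U+F915: 3-byte form → EF A4 95.
U+10B9: 3-byte form → E1 82 B9.
U+0080: 2-byte form → C2 80.
U+10300F: 4-byte form → F4 83 80 8F.
U+FA10: 3-byte form → EF A8 90.
U+97D5: 3-byte form → E9 9F 95.
Concatenated (28 bytes): E0 BB A2 F2 8D 97 9F ED 9E A6 EF A4 95 E1 82 B9 C2 80 F4 83 80 8F EF A8 90 E9 9F 95.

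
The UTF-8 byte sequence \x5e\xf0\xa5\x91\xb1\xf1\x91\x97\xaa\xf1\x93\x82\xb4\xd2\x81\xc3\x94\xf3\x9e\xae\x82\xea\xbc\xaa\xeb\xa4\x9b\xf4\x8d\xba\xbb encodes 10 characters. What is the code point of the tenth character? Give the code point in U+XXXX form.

U+10DEBB

Offset 0: leading byte 0x5E = 01011110 → 1-byte char #1 = 5E.
Offset 1: leading byte 0xF0 = 11110000 → 4-byte char #2 = F0 A5 91 B1.
Offset 5: leading byte 0xF1 = 11110001 → 4-byte char #3 = F1 91 97 AA.
Offset 9: leading byte 0xF1 = 11110001 → 4-byte char #4 = F1 93 82 B4.
Offset 13: leading byte 0xD2 = 11010010 → 2-byte char #5 = D2 81.
Offset 15: leading byte 0xC3 = 11000011 → 2-byte char #6 = C3 94.
Offset 17: leading byte 0xF3 = 11110011 → 4-byte char #7 = F3 9E AE 82.
Offset 21: leading byte 0xEA = 11101010 → 3-byte char #8 = EA BC AA.
Offset 24: leading byte 0xEB = 11101011 → 3-byte char #9 = EB A4 9B.
Offset 27: leading byte 0xF4 = 11110100 → 4-byte char #10 = F4 8D BA BB.
Leading byte 0xF4 = 11110100 matches 11110xxx → 4-byte sequence.
Byte 1: 0xF4 = 11110100, payload 100 (3 bits).
Byte 2: 0x8D = 10001101 (10xxxxxx ✓), payload 001101.
Byte 3: 0xBA = 10111010 (10xxxxxx ✓), payload 111010.
Byte 4: 0xBB = 10111011 (10xxxxxx ✓), payload 111011.
Concatenate: 100001101111010111011 = 0x10DEBB (21 bits → U+10DEBB).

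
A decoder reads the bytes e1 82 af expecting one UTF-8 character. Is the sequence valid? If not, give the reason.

valid

Leading byte 0xE1 = 11100001 → 3-byte form.
Continuation bytes 0x82=10000010, 0xAF=10101111 all match 10xxxxxx.
Decoded value 0x10AF is ≥ 0x800 (shortest form) and not a surrogate.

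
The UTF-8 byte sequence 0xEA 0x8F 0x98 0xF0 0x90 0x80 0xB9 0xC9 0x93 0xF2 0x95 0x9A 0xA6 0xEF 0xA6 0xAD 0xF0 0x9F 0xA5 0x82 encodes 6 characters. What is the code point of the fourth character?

U+956A6

Offset 0: leading byte 0xEA = 11101010 → 3-byte char #1 = EA 8F 98.
Offset 3: leading byte 0xF0 = 11110000 → 4-byte char #2 = F0 90 80 B9.
Offset 7: leading byte 0xC9 = 11001001 → 2-byte char #3 = C9 93.
Offset 9: leading byte 0xF2 = 11110010 → 4-byte char #4 = F2 95 9A A6.
Leading byte 0xF2 = 11110010 matches 11110xxx → 4-byte sequence.
Byte 1: 0xF2 = 11110010, payload 010 (3 bits).
Byte 2: 0x95 = 10010101 (10xxxxxx ✓), payload 010101.
Byte 3: 0x9A = 10011010 (10xxxxxx ✓), payload 011010.
Byte 4: 0xA6 = 10100110 (10xxxxxx ✓), payload 100110.
Concatenate: 010010101011010100110 = 0x956A6 (21 bits → U+956A6).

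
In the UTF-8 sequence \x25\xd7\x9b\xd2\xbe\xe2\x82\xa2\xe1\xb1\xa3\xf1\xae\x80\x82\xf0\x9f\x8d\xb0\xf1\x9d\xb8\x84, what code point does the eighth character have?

Offset 0: leading byte 0x25 = 00100101 → 1-byte char #1 = 25.
Offset 1: leading byte 0xD7 = 11010111 → 2-byte char #2 = D7 9B.
Offset 3: leading byte 0xD2 = 11010010 → 2-byte char #3 = D2 BE.
Offset 5: leading byte 0xE2 = 11100010 → 3-byte char #4 = E2 82 A2.
Offset 8: leading byte 0xE1 = 11100001 → 3-byte char #5 = E1 B1 A3.
Offset 11: leading byte 0xF1 = 11110001 → 4-byte char #6 = F1 AE 80 82.
Offset 15: leading byte 0xF0 = 11110000 → 4-byte char #7 = F0 9F 8D B0.
Offset 19: leading byte 0xF1 = 11110001 → 4-byte char #8 = F1 9D B8 84.
Leading byte 0xF1 = 11110001 matches 11110xxx → 4-byte sequence.
Byte 1: 0xF1 = 11110001, payload 001 (3 bits).
Byte 2: 0x9D = 10011101 (10xxxxxx ✓), payload 011101.
Byte 3: 0xB8 = 10111000 (10xxxxxx ✓), payload 111000.
Byte 4: 0x84 = 10000100 (10xxxxxx ✓), payload 000100.
Concatenate: 001011101111000000100 = 0x5DE04 (21 bits → U+5DE04).

U+5DE04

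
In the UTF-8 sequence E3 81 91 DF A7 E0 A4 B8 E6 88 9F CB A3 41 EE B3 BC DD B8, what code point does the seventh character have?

Offset 0: leading byte 0xE3 = 11100011 → 3-byte char #1 = E3 81 91.
Offset 3: leading byte 0xDF = 11011111 → 2-byte char #2 = DF A7.
Offset 5: leading byte 0xE0 = 11100000 → 3-byte char #3 = E0 A4 B8.
Offset 8: leading byte 0xE6 = 11100110 → 3-byte char #4 = E6 88 9F.
Offset 11: leading byte 0xCB = 11001011 → 2-byte char #5 = CB A3.
Offset 13: leading byte 0x41 = 01000001 → 1-byte char #6 = 41.
Offset 14: leading byte 0xEE = 11101110 → 3-byte char #7 = EE B3 BC.
Leading byte 0xEE = 11101110 matches 1110xxxx → 3-byte sequence.
Byte 1: 0xEE = 11101110, payload 1110 (4 bits).
Byte 2: 0xB3 = 10110011 (10xxxxxx ✓), payload 110011.
Byte 3: 0xBC = 10111100 (10xxxxxx ✓), payload 111100.
Concatenate: 1110110011111100 = 0xECFC (16 bits → U+ECFC).

U+ECFC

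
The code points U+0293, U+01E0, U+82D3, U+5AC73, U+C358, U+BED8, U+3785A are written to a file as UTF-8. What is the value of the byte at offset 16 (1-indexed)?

1-indexed offset 16 is 0-indexed offset 15.
U+0293 → 2-byte form CA 93 at offsets 0–1.
U+01E0 → 2-byte form C7 A0 at offsets 2–3.
U+82D3 → 3-byte form E8 8B 93 at offsets 4–6.
U+5AC73 → 4-byte form F1 9A B1 B3 at offsets 7–10.
U+C358 → 3-byte form EC 8D 98 at offsets 11–13.
U+BED8 → 3-byte form EB BB 98 at offsets 14–16.
Offset 15 falls in char 6's range; it's byte 2 of EB BB 98 = 0xBB.

0xBB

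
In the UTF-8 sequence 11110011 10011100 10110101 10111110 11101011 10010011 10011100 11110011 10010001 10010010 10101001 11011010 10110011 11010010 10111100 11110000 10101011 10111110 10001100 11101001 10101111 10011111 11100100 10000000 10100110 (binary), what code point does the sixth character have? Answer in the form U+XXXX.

U+2BF8C

Offset 0: leading byte 0xF3 = 11110011 → 4-byte char #1 = F3 9C B5 BE.
Offset 4: leading byte 0xEB = 11101011 → 3-byte char #2 = EB 93 9C.
Offset 7: leading byte 0xF3 = 11110011 → 4-byte char #3 = F3 91 92 A9.
Offset 11: leading byte 0xDA = 11011010 → 2-byte char #4 = DA B3.
Offset 13: leading byte 0xD2 = 11010010 → 2-byte char #5 = D2 BC.
Offset 15: leading byte 0xF0 = 11110000 → 4-byte char #6 = F0 AB BE 8C.
Leading byte 0xF0 = 11110000 matches 11110xxx → 4-byte sequence.
Byte 1: 0xF0 = 11110000, payload 000 (3 bits).
Byte 2: 0xAB = 10101011 (10xxxxxx ✓), payload 101011.
Byte 3: 0xBE = 10111110 (10xxxxxx ✓), payload 111110.
Byte 4: 0x8C = 10001100 (10xxxxxx ✓), payload 001100.
Concatenate: 000101011111110001100 = 0x2BF8C (21 bits → U+2BF8C).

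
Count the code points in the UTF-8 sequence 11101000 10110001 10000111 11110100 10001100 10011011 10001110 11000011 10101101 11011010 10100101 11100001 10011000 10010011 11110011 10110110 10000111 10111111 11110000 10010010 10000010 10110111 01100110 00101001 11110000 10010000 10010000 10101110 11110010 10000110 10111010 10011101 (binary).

Byte at offset 0: 0xE8 = 11101000 → 3-byte char (#1). Advance 3.
Byte at offset 3: 0xF4 = 11110100 → 4-byte char (#2). Advance 4.
Byte at offset 7: 0xC3 = 11000011 → 2-byte char (#3). Advance 2.
Byte at offset 9: 0xDA = 11011010 → 2-byte char (#4). Advance 2.
Byte at offset 11: 0xE1 = 11100001 → 3-byte char (#5). Advance 3.
Byte at offset 14: 0xF3 = 11110011 → 4-byte char (#6). Advance 4.
Byte at offset 18: 0xF0 = 11110000 → 4-byte char (#7). Advance 4.
Byte at offset 22: 0x66 = 01100110 → 1-byte char (#8). Advance 1.
Byte at offset 23: 0x29 = 00101001 → 1-byte char (#9). Advance 1.
Byte at offset 24: 0xF0 = 11110000 → 4-byte char (#10). Advance 4.
Byte at offset 28: 0xF2 = 11110010 → 4-byte char (#11). Advance 4.
Reached end at offset 32 after 11 code points.

11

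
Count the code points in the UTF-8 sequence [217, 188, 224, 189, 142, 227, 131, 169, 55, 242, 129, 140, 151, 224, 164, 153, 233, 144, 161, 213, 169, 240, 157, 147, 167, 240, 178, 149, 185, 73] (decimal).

11

Byte at offset 0: 0xD9 = 11011001 → 2-byte char (#1). Advance 2.
Byte at offset 2: 0xE0 = 11100000 → 3-byte char (#2). Advance 3.
Byte at offset 5: 0xE3 = 11100011 → 3-byte char (#3). Advance 3.
Byte at offset 8: 0x37 = 00110111 → 1-byte char (#4). Advance 1.
Byte at offset 9: 0xF2 = 11110010 → 4-byte char (#5). Advance 4.
Byte at offset 13: 0xE0 = 11100000 → 3-byte char (#6). Advance 3.
Byte at offset 16: 0xE9 = 11101001 → 3-byte char (#7). Advance 3.
Byte at offset 19: 0xD5 = 11010101 → 2-byte char (#8). Advance 2.
Byte at offset 21: 0xF0 = 11110000 → 4-byte char (#9). Advance 4.
Byte at offset 25: 0xF0 = 11110000 → 4-byte char (#10). Advance 4.
Byte at offset 29: 0x49 = 01001001 → 1-byte char (#11). Advance 1.
Reached end at offset 30 after 11 code points.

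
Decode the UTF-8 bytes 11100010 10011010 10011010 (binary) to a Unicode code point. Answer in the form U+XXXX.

Leading byte 0xE2 = 11100010 matches 1110xxxx → 3-byte sequence.
Byte 1: 0xE2 = 11100010, payload 0010 (4 bits).
Byte 2: 0x9A = 10011010 (10xxxxxx ✓), payload 011010.
Byte 3: 0x9A = 10011010 (10xxxxxx ✓), payload 011010.
Concatenate: 0010011010011010 = 0x269A (16 bits → U+269A).

U+269A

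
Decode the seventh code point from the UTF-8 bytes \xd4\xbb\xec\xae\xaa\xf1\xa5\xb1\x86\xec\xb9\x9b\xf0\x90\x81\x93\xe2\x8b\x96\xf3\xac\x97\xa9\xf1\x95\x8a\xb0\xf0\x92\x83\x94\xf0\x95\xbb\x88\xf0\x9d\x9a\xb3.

Offset 0: leading byte 0xD4 = 11010100 → 2-byte char #1 = D4 BB.
Offset 2: leading byte 0xEC = 11101100 → 3-byte char #2 = EC AE AA.
Offset 5: leading byte 0xF1 = 11110001 → 4-byte char #3 = F1 A5 B1 86.
Offset 9: leading byte 0xEC = 11101100 → 3-byte char #4 = EC B9 9B.
Offset 12: leading byte 0xF0 = 11110000 → 4-byte char #5 = F0 90 81 93.
Offset 16: leading byte 0xE2 = 11100010 → 3-byte char #6 = E2 8B 96.
Offset 19: leading byte 0xF3 = 11110011 → 4-byte char #7 = F3 AC 97 A9.
Leading byte 0xF3 = 11110011 matches 11110xxx → 4-byte sequence.
Byte 1: 0xF3 = 11110011, payload 011 (3 bits).
Byte 2: 0xAC = 10101100 (10xxxxxx ✓), payload 101100.
Byte 3: 0x97 = 10010111 (10xxxxxx ✓), payload 010111.
Byte 4: 0xA9 = 10101001 (10xxxxxx ✓), payload 101001.
Concatenate: 011101100010111101001 = 0xEC5E9 (21 bits → U+EC5E9).

U+EC5E9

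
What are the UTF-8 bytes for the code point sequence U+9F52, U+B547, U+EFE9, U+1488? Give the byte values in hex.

E9 BD 92 EB 95 87 EE BF A9 E1 92 88

U+9F52: 3-byte form → E9 BD 92.
U+B547: 3-byte form → EB 95 87.
U+EFE9: 3-byte form → EE BF A9.
U+1488: 3-byte form → E1 92 88.
Concatenated (12 bytes): E9 BD 92 EB 95 87 EE BF A9 E1 92 88.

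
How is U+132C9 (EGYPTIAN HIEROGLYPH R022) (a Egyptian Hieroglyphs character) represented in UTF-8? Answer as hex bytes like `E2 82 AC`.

F0 93 8B 89

U+132C9 = 0x132C9 = 78537 decimal. In range U+10000–U+10FFFF → 4-byte form: 11110xxx 10xxxxxx 10xxxxxx 10xxxxxx.
Binary (21 bits): 000010011001011001001.
Split 3+6+6+6: 000 | 010011 | 001011 | 001001.
Byte 1: 11110000 = 0xF0.
Byte 2: 10010011 = 0x93.
Byte 3: 10001011 = 0x8B.
Byte 4: 10001001 = 0x89.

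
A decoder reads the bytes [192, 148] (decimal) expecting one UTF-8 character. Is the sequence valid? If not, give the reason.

invalid (overlong encoding)

Leading byte 0xC0 = 11000000 → 2-byte form.
Continuation bytes all match 10xxxxxx. Payload decodes to 0x14.
But 0x14 < 0x80, the minimum for a 2-byte sequence — this is an overlong encoding.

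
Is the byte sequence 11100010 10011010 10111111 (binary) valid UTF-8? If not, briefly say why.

Leading byte 0xE2 = 11100010 → 3-byte form.
Continuation bytes 0x9A=10011010, 0xBF=10111111 all match 10xxxxxx.
Decoded value 0x26BF is ≥ 0x800 (shortest form) and not a surrogate.

valid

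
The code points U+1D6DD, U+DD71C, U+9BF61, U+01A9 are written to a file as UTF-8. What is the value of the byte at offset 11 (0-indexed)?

U+1D6DD → 4-byte form F0 9D 9B 9D at offsets 0–3.
U+DD71C → 4-byte form F3 9D 9C 9C at offsets 4–7.
U+9BF61 → 4-byte form F2 9B BD A1 at offsets 8–11.
Offset 11 falls in char 3's range; it's byte 4 of F2 9B BD A1 = 0xA1.

0xA1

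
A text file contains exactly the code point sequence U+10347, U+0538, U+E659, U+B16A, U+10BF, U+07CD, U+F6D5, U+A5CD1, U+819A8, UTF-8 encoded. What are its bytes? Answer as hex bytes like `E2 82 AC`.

U+10347: 4-byte form → F0 90 8D 87.
U+0538: 2-byte form → D4 B8.
U+E659: 3-byte form → EE 99 99.
U+B16A: 3-byte form → EB 85 AA.
U+10BF: 3-byte form → E1 82 BF.
U+07CD: 2-byte form → DF 8D.
U+F6D5: 3-byte form → EF 9B 95.
U+A5CD1: 4-byte form → F2 A5 B3 91.
U+819A8: 4-byte form → F2 81 A6 A8.
Concatenated (28 bytes): F0 90 8D 87 D4 B8 EE 99 99 EB 85 AA E1 82 BF DF 8D EF 9B 95 F2 A5 B3 91 F2 81 A6 A8.

F0 90 8D 87 D4 B8 EE 99 99 EB 85 AA E1 82 BF DF 8D EF 9B 95 F2 A5 B3 91 F2 81 A6 A8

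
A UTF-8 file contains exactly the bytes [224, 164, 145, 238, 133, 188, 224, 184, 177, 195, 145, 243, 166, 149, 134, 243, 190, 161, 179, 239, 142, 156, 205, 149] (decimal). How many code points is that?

Byte at offset 0: 0xE0 = 11100000 → 3-byte char (#1). Advance 3.
Byte at offset 3: 0xEE = 11101110 → 3-byte char (#2). Advance 3.
Byte at offset 6: 0xE0 = 11100000 → 3-byte char (#3). Advance 3.
Byte at offset 9: 0xC3 = 11000011 → 2-byte char (#4). Advance 2.
Byte at offset 11: 0xF3 = 11110011 → 4-byte char (#5). Advance 4.
Byte at offset 15: 0xF3 = 11110011 → 4-byte char (#6). Advance 4.
Byte at offset 19: 0xEF = 11101111 → 3-byte char (#7). Advance 3.
Byte at offset 22: 0xCD = 11001101 → 2-byte char (#8). Advance 2.
Reached end at offset 24 after 8 code points.

8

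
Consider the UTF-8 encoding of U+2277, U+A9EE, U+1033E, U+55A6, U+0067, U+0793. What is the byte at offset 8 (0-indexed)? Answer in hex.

U+2277 → 3-byte form E2 89 B7 at offsets 0–2.
U+A9EE → 3-byte form EA A7 AE at offsets 3–5.
U+1033E → 4-byte form F0 90 8C BE at offsets 6–9.
Offset 8 falls in char 3's range; it's byte 3 of F0 90 8C BE = 0x8C.

0x8C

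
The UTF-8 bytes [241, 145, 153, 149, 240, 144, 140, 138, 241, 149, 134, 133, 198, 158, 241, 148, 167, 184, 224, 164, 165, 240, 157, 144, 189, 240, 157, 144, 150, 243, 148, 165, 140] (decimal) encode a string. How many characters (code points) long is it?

Byte at offset 0: 0xF1 = 11110001 → 4-byte char (#1). Advance 4.
Byte at offset 4: 0xF0 = 11110000 → 4-byte char (#2). Advance 4.
Byte at offset 8: 0xF1 = 11110001 → 4-byte char (#3). Advance 4.
Byte at offset 12: 0xC6 = 11000110 → 2-byte char (#4). Advance 2.
Byte at offset 14: 0xF1 = 11110001 → 4-byte char (#5). Advance 4.
Byte at offset 18: 0xE0 = 11100000 → 3-byte char (#6). Advance 3.
Byte at offset 21: 0xF0 = 11110000 → 4-byte char (#7). Advance 4.
Byte at offset 25: 0xF0 = 11110000 → 4-byte char (#8). Advance 4.
Byte at offset 29: 0xF3 = 11110011 → 4-byte char (#9). Advance 4.
Reached end at offset 33 after 9 code points.

9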